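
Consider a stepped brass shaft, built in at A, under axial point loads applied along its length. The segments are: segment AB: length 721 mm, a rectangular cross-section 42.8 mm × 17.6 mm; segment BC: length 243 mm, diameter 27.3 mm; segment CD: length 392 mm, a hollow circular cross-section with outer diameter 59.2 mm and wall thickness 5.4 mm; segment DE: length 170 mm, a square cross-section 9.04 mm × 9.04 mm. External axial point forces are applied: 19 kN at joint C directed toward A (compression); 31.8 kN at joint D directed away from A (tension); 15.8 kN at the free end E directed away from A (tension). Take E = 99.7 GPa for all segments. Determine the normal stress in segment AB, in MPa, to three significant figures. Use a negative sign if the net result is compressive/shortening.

38.0 MPa

Internal axial forces (sectioning from the free end, tension +): N_DE = 15.8 kN, N_CD = 47.6 kN, N_BC = 28.6 kN, N_AB = 28.6 kN.
A_AB = 753.3 mm².
σ_AB = N_AB/A_AB = 28600/753.3 = 37.97 MPa.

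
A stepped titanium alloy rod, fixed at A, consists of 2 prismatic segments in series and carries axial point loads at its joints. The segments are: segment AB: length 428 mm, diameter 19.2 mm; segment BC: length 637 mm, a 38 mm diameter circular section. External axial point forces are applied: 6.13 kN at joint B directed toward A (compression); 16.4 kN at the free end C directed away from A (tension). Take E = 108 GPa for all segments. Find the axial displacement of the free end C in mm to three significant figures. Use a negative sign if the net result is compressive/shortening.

0.226 mm

Internal axial forces (sectioning from the free end, tension +): N_BC = 16.4 kN, N_AB = 10.27 kN.
A_AB = 289.5 mm².
A_BC = 1134 mm².
δ_AB = 10270·428/(289.5·108000) = 0.1406 mm
δ_BC = 16400·637/(1134·108000) = 0.08529 mm
δ = Σδ_i = 0.2259 mm.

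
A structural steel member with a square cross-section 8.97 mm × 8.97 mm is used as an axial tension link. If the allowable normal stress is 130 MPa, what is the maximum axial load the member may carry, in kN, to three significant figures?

A = 80.46 mm².
P_max = σ_allow · A = 130 · 80.46 = 10460 N = 10.46 kN.

10.5 kN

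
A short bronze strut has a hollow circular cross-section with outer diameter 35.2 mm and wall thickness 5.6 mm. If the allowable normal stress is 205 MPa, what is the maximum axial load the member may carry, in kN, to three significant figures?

107 kN

A = 520.8 mm².
P_max = σ_allow · A = 205 · 520.8 = 106800 N = 106.8 kN.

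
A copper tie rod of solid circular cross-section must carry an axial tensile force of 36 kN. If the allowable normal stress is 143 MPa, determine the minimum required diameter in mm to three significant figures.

Required area A ≥ P/σ_allow = 36000/143 = 251.7 mm².
For a solid circular section, d ≥ √(4A/π) = 17.9 mm.

17.9 mm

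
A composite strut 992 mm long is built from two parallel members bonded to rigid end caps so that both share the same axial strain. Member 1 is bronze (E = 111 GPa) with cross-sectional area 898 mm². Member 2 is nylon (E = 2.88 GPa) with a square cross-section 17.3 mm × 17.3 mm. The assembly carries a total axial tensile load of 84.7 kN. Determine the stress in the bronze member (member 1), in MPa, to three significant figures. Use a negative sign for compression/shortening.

93.5 MPa

A_2 = 299.3 mm².
Equal strain + equilibrium ⇒ each member carries load in proportion to AE: A₁E₁ = 99680000 N, A₂E₂ = 862000 N, ΣAE = 100500000 N.
σ₁ = P·E₁/ΣAE = 84700·111000/100500000 = 93.51 MPa.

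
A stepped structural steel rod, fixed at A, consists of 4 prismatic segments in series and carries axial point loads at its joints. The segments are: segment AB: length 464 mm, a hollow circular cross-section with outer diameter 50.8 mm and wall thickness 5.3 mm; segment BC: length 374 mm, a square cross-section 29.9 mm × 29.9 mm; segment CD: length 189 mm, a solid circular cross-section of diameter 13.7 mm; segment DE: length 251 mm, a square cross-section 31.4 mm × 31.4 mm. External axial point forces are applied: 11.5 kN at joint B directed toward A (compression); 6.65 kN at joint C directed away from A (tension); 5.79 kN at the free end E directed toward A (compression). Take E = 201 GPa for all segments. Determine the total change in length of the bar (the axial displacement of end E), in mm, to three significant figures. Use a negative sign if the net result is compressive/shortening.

-0.0749 mm

Internal axial forces (sectioning from the free end, tension +): N_DE = -5.79 kN, N_CD = -5.79 kN, N_BC = 0.86 kN, N_AB = -10.64 kN.
A_AB = 757.6 mm².
A_BC = 894 mm².
A_CD = 147.4 mm².
A_DE = 986 mm².
δ_AB = -10640·464/(757.6·201000) = -0.03242 mm
δ_BC = 860·374/(894·201000) = 0.00179 mm
δ_CD = -5790·189/(147.4·201000) = -0.03693 mm
δ_DE = -5790·251/(986·201000) = -0.007333 mm
δ = Σδ_i = -0.0749 mm.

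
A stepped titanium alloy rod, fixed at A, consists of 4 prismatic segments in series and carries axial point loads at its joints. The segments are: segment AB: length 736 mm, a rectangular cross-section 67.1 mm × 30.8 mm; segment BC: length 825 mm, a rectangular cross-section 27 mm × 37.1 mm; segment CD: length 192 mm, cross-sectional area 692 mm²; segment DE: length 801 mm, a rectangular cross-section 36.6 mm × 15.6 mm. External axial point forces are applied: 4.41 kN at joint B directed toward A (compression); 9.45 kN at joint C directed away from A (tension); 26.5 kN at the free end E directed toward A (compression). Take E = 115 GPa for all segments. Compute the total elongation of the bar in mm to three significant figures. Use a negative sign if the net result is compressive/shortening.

-0.576 mm

Internal axial forces (sectioning from the free end, tension +): N_DE = -26.5 kN, N_CD = -26.5 kN, N_BC = -17.05 kN, N_AB = -21.46 kN.
A_AB = 2067 mm².
A_BC = 1002 mm².
A_DE = 571 mm².
δ_AB = -21460·736/(2067·115000) = -0.06646 mm
δ_BC = -17050·825/(1002·115000) = -0.1221 mm
δ_CD = -26500·192/(692·115000) = -0.06394 mm
δ_DE = -26500·801/(571·115000) = -0.3233 mm
δ = Σδ_i = -0.5758 mm.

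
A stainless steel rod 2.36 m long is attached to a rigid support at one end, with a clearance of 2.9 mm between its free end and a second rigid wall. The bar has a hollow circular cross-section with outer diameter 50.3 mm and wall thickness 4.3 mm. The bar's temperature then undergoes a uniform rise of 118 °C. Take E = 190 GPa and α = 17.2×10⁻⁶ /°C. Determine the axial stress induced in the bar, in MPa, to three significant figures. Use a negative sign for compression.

-152 MPa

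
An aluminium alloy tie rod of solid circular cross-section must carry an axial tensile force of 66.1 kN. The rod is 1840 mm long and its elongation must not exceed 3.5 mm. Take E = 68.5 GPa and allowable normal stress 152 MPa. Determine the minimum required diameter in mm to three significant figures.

25.4 mm

Required area A ≥ P/σ_allow = 66100/152 = 434.9 mm².
For a solid circular section, d ≥ √(4A/π) = 23.53 mm.
Elongation limit: A ≥ PL/(Eδ_allow) = 66100·1840/(68500·3.5) = 507.3 mm² ⇒ d ≥ 25.41 mm.
The elongation limit governs.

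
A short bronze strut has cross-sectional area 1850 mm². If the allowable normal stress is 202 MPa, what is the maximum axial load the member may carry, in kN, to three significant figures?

374 kN

P_max = σ_allow · A = 202 · 1850 = 373700 N = 373.7 kN.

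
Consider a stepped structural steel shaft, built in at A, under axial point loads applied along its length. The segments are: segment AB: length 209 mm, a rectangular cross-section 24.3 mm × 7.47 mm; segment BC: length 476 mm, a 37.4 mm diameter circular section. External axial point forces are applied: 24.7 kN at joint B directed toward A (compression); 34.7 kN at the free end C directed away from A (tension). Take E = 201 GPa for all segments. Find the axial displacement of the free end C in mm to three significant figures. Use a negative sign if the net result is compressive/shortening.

0.132 mm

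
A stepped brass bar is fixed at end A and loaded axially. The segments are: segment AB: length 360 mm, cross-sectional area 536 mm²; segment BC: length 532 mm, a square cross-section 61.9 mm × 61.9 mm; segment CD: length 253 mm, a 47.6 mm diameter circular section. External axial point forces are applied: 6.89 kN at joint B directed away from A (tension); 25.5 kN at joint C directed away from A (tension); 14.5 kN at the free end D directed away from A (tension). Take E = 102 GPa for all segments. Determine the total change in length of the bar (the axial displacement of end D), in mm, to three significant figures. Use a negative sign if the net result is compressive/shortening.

Internal axial forces (sectioning from the free end, tension +): N_CD = 14.5 kN, N_BC = 40 kN, N_AB = 46.89 kN.
A_BC = 3832 mm².
A_CD = 1780 mm².
δ_AB = 46890·360/(536·102000) = 0.3088 mm
δ_BC = 40000·532/(3832·102000) = 0.05445 mm
δ_CD = 14500·253/(1780·102000) = 0.02021 mm
δ = Σδ_i = 0.3834 mm.

0.383 mm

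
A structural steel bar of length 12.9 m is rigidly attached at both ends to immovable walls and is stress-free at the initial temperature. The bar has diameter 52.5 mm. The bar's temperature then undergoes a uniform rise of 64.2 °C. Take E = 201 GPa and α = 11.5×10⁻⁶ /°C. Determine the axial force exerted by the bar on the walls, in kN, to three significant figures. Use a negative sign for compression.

-321 kN

Free thermal expansion αLΔT = 11.5e-6 · 12900 · 64.2 = 9.524 mm.
The walls impose strain ε = −(9.524)/12900 = -7.3830e-04; σ = Eε = 201000 · -7.3830e-04 = -148.4 MPa.
Wall reaction R = σ·A = -148.4·2165 = -321200 N = -321.2 kN.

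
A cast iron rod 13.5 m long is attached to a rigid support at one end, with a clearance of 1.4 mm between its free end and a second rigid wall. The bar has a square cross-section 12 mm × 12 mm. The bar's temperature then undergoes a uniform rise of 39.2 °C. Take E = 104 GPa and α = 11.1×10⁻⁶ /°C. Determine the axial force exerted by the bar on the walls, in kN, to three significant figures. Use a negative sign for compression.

-4.96 kN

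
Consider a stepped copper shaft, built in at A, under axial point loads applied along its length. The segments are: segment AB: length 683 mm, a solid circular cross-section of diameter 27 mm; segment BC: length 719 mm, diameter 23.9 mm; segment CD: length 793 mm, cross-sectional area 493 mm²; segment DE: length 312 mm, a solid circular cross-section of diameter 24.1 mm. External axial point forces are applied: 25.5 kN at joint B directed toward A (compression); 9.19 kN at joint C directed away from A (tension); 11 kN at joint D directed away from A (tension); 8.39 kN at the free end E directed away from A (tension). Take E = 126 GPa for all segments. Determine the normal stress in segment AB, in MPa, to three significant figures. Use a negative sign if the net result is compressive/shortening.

Internal axial forces (sectioning from the free end, tension +): N_DE = 8.39 kN, N_CD = 19.39 kN, N_BC = 28.58 kN, N_AB = 3.08 kN.
A_AB = 572.6 mm².
σ_AB = N_AB/A_AB = 3080/572.6 = 5.379 MPa.

5.38 MPa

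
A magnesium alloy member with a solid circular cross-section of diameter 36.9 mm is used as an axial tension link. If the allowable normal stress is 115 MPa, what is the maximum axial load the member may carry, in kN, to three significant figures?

123 kN

A = 1069 mm².
P_max = σ_allow · A = 115 · 1069 = 123000 N = 123 kN.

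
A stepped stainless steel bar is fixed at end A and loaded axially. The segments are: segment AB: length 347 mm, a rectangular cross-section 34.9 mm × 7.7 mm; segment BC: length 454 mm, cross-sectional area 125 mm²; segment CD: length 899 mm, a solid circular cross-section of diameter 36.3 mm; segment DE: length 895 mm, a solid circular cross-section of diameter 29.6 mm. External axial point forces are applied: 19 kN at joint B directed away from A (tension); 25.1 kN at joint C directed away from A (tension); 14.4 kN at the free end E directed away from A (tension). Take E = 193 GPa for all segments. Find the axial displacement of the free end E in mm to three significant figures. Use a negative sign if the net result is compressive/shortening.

1.30 mm

Internal axial forces (sectioning from the free end, tension +): N_DE = 14.4 kN, N_CD = 14.4 kN, N_BC = 39.5 kN, N_AB = 58.5 kN.
A_AB = 268.7 mm².
A_CD = 1035 mm².
A_DE = 688.1 mm².
δ_AB = 58500·347/(268.7·193000) = 0.3914 mm
δ_BC = 39500·454/(125·193000) = 0.7433 mm
δ_CD = 14400·899/(1035·193000) = 0.06481 mm
δ_DE = 14400·895/(688.1·193000) = 0.09704 mm
δ = Σδ_i = 1.297 mm.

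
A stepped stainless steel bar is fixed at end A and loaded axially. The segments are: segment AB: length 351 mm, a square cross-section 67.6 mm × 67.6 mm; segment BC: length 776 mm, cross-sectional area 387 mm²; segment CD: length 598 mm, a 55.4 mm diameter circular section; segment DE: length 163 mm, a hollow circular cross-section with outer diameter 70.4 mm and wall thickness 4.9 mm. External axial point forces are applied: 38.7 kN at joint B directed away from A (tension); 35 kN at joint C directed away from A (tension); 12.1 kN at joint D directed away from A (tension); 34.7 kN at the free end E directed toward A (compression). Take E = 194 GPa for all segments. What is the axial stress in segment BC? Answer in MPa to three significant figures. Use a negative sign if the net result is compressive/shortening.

Internal axial forces (sectioning from the free end, tension +): N_DE = -34.7 kN, N_CD = -22.6 kN, N_BC = 12.4 kN, N_AB = 51.1 kN.
σ_BC = N_BC/A_BC = 12400/387 = 32.04 MPa.

32.0 MPa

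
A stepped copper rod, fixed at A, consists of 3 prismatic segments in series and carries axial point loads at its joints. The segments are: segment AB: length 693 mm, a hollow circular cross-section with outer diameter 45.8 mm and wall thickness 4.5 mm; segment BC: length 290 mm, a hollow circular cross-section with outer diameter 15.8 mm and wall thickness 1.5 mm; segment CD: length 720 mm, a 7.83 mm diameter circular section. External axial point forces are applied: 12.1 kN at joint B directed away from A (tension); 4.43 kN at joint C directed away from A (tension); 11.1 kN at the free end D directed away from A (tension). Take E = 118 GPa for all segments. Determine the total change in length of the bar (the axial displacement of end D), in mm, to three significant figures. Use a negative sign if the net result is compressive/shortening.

Internal axial forces (sectioning from the free end, tension +): N_CD = 11.1 kN, N_BC = 15.53 kN, N_AB = 27.63 kN.
A_AB = 583.9 mm².
A_BC = 67.39 mm².
A_CD = 48.15 mm².
δ_AB = 27630·693/(583.9·118000) = 0.2779 mm
δ_BC = 15530·290/(67.39·118000) = 0.5664 mm
δ_CD = 11100·720/(48.15·118000) = 1.407 mm
δ = Σδ_i = 2.251 mm.

2.25 mm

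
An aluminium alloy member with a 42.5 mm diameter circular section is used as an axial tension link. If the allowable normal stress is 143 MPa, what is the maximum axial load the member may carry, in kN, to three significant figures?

A = 1419 mm².
P_max = σ_allow · A = 143 · 1419 = 202900 N = 202.9 kN.

203 kN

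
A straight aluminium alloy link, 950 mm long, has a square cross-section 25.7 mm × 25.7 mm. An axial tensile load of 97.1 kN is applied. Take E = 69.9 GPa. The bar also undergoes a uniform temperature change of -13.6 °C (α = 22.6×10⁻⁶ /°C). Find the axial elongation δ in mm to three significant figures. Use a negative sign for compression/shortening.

A = 660.5 mm².
δ_mech = NL/(AE) = 97100·950/(660.5·69900) = 1.998 mm.
δ_thermal = αLΔT = 22.6e-6·950·-13.6 = -0.292 mm.
δ = δ_mech + δ_thermal = 1.706 mm.

1.71 mm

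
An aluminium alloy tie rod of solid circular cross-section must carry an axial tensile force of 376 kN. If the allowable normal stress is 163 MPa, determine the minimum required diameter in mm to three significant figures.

54.2 mm

Required area A ≥ P/σ_allow = 376000/163 = 2307 mm².
For a solid circular section, d ≥ √(4A/π) = 54.19 mm.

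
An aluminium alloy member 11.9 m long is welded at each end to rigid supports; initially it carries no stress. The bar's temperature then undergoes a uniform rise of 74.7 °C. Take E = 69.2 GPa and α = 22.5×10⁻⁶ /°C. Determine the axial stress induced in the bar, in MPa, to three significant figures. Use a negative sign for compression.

-116 MPa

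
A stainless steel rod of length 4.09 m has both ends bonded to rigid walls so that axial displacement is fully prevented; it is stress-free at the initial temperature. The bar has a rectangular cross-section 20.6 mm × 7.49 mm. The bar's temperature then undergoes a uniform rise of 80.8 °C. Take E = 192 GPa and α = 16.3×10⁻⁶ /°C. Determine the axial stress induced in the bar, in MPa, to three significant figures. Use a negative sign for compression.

-253 MPa

Free thermal expansion αLΔT = 16.3e-6 · 4090 · 80.8 = 5.387 mm.
The walls impose strain ε = −(5.387)/4090 = -1.3170e-03; σ = Eε = 192000 · -1.3170e-03 = -252.9 MPa.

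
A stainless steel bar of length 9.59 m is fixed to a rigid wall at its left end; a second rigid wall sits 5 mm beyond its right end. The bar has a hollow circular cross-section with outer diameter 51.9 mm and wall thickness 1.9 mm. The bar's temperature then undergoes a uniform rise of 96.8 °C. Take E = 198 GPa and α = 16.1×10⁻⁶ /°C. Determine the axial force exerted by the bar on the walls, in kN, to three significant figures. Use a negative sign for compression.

Free thermal expansion αLΔT = 16.1e-6 · 9590 · 96.8 = 14.95 mm.
The walls engage after the gap closes; constrained expansion = 14.95 − 5 = 9.946 mm.
The walls impose strain ε = −(9.946)/9590 = -1.0371e-03; σ = Eε = 198000 · -1.0371e-03 = -205.3 MPa.
Wall reaction R = σ·A = -205.3·298.5 = -61290 N = -61.29 kN.

-61.3 kN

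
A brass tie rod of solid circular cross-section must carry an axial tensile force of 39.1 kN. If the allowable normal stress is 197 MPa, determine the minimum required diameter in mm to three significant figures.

Required area A ≥ P/σ_allow = 39100/197 = 198.5 mm².
For a solid circular section, d ≥ √(4A/π) = 15.9 mm.

15.9 mm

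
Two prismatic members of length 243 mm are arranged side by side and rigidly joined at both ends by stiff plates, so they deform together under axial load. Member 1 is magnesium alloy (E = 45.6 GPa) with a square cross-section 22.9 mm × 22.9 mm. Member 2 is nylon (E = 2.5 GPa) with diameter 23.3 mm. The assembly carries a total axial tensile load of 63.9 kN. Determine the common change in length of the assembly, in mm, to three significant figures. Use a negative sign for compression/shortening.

0.622 mm

A_1 = 524.4 mm².
A_2 = 426.4 mm².
Equal strain + equilibrium ⇒ each member carries load in proportion to AE: A₁E₁ = 23910000 N, A₂E₂ = 1066000 N, ΣAE = 24980000 N.
δ = PL/ΣAE = 63900·243/24980000 = 0.6216 mm.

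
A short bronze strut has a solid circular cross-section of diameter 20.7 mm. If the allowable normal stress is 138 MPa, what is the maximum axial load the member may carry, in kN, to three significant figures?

A = 336.5 mm².
P_max = σ_allow · A = 138 · 336.5 = 46440 N = 46.44 kN.

46.4 kN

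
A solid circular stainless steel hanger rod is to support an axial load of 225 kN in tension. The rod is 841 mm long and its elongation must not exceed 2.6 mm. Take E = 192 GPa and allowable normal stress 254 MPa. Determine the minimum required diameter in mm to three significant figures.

Required area A ≥ P/σ_allow = 225000/254 = 885.8 mm².
For a solid circular section, d ≥ √(4A/π) = 33.58 mm.
Elongation limit: A ≥ PL/(Eδ_allow) = 225000·841/(192000·2.6) = 379.1 mm² ⇒ d ≥ 21.97 mm.
The stress limit governs.

33.6 mm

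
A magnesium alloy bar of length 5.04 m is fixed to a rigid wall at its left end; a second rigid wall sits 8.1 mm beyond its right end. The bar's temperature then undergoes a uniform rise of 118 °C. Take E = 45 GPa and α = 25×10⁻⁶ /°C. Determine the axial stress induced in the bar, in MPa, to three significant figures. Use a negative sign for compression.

-60.4 MPa

Free thermal expansion αLΔT = 25e-6 · 5040 · 118 = 14.87 mm.
The walls engage after the gap closes; constrained expansion = 14.87 − 8.1 = 6.768 mm.
The walls impose strain ε = −(6.768)/5040 = -1.3429e-03; σ = Eε = 45000 · -1.3429e-03 = -60.43 MPa.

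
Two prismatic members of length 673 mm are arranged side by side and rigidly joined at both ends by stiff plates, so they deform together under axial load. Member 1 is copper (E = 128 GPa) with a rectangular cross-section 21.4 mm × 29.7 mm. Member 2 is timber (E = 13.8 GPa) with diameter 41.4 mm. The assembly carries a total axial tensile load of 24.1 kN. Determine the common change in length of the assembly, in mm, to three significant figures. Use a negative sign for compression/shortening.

A_1 = 635.6 mm².
A_2 = 1346 mm².
Equal strain + equilibrium ⇒ each member carries load in proportion to AE: A₁E₁ = 81350000 N, A₂E₂ = 18580000 N, ΣAE = 99930000 N.
δ = PL/ΣAE = 24100·673/99930000 = 0.1623 mm.

0.162 mm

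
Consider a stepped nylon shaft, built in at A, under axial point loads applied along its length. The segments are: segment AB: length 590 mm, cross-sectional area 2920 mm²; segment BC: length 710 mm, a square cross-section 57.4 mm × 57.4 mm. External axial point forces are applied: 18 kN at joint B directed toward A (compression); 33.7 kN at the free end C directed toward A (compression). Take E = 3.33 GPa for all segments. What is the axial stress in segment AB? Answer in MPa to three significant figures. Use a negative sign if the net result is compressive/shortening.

-17.7 MPa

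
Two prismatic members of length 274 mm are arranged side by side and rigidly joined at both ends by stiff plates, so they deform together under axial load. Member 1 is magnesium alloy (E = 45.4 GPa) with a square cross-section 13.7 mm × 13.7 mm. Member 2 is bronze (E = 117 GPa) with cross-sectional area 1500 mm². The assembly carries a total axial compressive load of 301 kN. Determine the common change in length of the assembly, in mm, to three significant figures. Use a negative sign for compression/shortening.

-0.448 mm

A_1 = 187.7 mm².
Equal strain + equilibrium ⇒ each member carries load in proportion to AE: A₁E₁ = 8521000 N, A₂E₂ = 175500000 N, ΣAE = 184000000 N.
δ = PL/ΣAE = -301000·274/184000000 = -0.4482 mm.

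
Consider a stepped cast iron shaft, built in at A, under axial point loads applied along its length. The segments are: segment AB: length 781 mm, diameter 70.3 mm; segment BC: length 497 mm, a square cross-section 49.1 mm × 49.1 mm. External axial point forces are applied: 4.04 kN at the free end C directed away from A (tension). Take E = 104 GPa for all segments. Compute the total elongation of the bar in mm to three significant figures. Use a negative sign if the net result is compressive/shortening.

0.0158 mm

Internal axial forces (sectioning from the free end, tension +): N_BC = 4.04 kN, N_AB = 4.04 kN.
A_AB = 3882 mm².
A_BC = 2411 mm².
δ_AB = 4040·781/(3882·104000) = 0.007816 mm
δ_BC = 4040·497/(2411·104000) = 0.008008 mm
δ = Σδ_i = 0.01582 mm.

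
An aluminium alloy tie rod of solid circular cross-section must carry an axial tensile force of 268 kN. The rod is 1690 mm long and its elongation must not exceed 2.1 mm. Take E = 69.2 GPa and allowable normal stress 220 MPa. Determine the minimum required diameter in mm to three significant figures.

Required area A ≥ P/σ_allow = 268000/220 = 1218 mm².
For a solid circular section, d ≥ √(4A/π) = 39.38 mm.
Elongation limit: A ≥ PL/(Eδ_allow) = 268000·1690/(69200·2.1) = 3117 mm² ⇒ d ≥ 62.99 mm.
The elongation limit governs.

63.0 mm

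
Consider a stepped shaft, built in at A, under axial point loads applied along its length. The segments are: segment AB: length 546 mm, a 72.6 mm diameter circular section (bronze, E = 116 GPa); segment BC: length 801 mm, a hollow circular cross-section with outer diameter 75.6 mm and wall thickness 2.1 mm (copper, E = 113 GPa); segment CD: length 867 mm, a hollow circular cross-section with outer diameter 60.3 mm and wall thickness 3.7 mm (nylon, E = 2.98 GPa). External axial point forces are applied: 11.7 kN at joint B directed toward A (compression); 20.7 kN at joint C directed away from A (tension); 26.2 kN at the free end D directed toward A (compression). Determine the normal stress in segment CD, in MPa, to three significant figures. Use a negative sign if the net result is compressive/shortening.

Internal axial forces (sectioning from the free end, tension +): N_CD = -26.2 kN, N_BC = -5.5 kN, N_AB = -17.2 kN.
A_CD = 657.9 mm².
σ_CD = N_CD/A_CD = -26200/657.9 = -39.82 MPa.

-39.8 MPa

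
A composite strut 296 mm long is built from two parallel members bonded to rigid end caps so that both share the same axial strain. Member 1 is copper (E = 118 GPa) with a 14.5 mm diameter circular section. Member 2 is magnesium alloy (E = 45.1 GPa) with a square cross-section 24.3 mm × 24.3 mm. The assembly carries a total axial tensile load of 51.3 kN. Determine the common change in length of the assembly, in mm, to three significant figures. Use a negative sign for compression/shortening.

0.329 mm

A_1 = 165.1 mm².
A_2 = 590.5 mm².
Equal strain + equilibrium ⇒ each member carries load in proportion to AE: A₁E₁ = 19490000 N, A₂E₂ = 26630000 N, ΣAE = 46120000 N.
δ = PL/ΣAE = 51300·296/46120000 = 0.3293 mm.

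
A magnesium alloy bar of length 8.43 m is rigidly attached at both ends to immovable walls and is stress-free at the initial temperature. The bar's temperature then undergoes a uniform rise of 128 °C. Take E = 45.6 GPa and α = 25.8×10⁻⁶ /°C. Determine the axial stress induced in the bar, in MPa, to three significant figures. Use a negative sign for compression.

-151 MPa

Free thermal expansion αLΔT = 25.8e-6 · 8430 · 128 = 27.84 mm.
The walls impose strain ε = −(27.84)/8430 = -3.3024e-03; σ = Eε = 45600 · -3.3024e-03 = -150.6 MPa.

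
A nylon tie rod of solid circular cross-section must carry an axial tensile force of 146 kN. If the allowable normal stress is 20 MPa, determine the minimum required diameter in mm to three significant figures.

Required area A ≥ P/σ_allow = 146000/20 = 7300 mm².
For a solid circular section, d ≥ √(4A/π) = 96.41 mm.

96.4 mm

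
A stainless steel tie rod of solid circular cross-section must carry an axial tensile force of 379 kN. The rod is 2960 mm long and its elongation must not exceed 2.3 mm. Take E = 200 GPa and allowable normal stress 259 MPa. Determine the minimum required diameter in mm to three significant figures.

Required area A ≥ P/σ_allow = 379000/259 = 1463 mm².
For a solid circular section, d ≥ √(4A/π) = 43.16 mm.
Elongation limit: A ≥ PL/(Eδ_allow) = 379000·2960/(200000·2.3) = 2439 mm² ⇒ d ≥ 55.72 mm.
The elongation limit governs.

55.7 mm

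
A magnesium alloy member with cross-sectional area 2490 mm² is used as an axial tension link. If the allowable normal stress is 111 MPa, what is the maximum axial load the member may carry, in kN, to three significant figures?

P_max = σ_allow · A = 111 · 2490 = 276400 N = 276.4 kN.

276 kN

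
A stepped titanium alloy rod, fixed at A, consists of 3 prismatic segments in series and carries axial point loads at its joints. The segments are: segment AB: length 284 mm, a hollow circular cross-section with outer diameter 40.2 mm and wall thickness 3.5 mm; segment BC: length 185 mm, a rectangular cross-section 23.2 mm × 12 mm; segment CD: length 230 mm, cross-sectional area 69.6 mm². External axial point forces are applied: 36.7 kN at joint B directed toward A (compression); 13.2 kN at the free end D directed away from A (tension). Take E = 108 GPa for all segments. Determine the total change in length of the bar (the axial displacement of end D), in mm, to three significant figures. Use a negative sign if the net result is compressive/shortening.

0.332 mm

Internal axial forces (sectioning from the free end, tension +): N_CD = 13.2 kN, N_BC = 13.2 kN, N_AB = -23.5 kN.
A_AB = 403.5 mm².
A_BC = 278.4 mm².
δ_AB = -23500·284/(403.5·108000) = -0.1531 mm
δ_BC = 13200·185/(278.4·108000) = 0.08122 mm
δ_CD = 13200·230/(69.6·108000) = 0.4039 mm
δ = Σδ_i = 0.332 mm.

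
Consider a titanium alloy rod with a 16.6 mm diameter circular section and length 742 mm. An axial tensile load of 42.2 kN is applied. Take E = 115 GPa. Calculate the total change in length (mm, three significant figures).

1.26 mm

A = 216.4 mm².
δ_mech = NL/(AE) = 42200·742/(216.4·115000) = 1.258 mm.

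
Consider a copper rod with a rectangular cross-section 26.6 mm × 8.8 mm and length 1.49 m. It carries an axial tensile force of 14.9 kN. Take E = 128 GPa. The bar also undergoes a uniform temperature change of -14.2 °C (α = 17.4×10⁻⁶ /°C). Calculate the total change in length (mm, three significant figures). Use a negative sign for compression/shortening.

A = 234.1 mm².
δ_mech = NL/(AE) = 14900·1490/(234.1·128000) = 0.741 mm.
δ_thermal = αLΔT = 17.4e-6·1490·-14.2 = -0.3681 mm.
δ = δ_mech + δ_thermal = 0.3728 mm.

0.373 mm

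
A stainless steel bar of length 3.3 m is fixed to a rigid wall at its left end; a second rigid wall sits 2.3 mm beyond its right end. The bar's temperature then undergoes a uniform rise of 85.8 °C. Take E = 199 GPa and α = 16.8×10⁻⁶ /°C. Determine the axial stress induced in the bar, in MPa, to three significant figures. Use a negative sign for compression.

-148 MPa

Free thermal expansion αLΔT = 16.8e-6 · 3300 · 85.8 = 4.757 mm.
The walls engage after the gap closes; constrained expansion = 4.757 − 2.3 = 2.457 mm.
The walls impose strain ε = −(2.457)/3300 = -7.4447e-04; σ = Eε = 199000 · -7.4447e-04 = -148.1 MPa.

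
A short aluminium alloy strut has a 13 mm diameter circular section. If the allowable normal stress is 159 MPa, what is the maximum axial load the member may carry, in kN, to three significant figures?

21.1 kN

A = 132.7 mm².
P_max = σ_allow · A = 159 · 132.7 = 21100 N = 21.1 kN.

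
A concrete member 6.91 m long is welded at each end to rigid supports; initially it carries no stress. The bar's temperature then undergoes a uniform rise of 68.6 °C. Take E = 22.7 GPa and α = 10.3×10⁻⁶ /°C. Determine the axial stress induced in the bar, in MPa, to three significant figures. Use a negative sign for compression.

-16.0 MPa

Free thermal expansion αLΔT = 10.3e-6 · 6910 · 68.6 = 4.882 mm.
The walls impose strain ε = −(4.882)/6910 = -7.0658e-04; σ = Eε = 22700 · -7.0658e-04 = -16.04 MPa.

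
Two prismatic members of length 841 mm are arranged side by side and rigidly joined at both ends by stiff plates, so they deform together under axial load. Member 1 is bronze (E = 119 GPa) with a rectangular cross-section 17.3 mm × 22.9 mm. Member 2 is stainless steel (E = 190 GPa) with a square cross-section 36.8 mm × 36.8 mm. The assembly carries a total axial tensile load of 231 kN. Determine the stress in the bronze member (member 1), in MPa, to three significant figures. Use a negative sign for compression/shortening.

90.3 MPa

A_1 = 396.2 mm².
A_2 = 1354 mm².
Equal strain + equilibrium ⇒ each member carries load in proportion to AE: A₁E₁ = 47140000 N, A₂E₂ = 257300000 N, ΣAE = 304400000 N.
σ₁ = P·E₁/ΣAE = 231000·119000/304400000 = 90.29 MPa.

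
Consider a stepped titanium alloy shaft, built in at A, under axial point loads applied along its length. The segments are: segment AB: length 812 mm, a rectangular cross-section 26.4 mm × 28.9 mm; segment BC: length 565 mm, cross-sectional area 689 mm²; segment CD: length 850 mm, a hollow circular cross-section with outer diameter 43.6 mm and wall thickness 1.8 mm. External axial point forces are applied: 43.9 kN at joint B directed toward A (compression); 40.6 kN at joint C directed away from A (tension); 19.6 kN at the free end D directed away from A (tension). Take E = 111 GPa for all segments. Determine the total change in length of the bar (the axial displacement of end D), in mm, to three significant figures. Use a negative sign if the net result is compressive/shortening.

Internal axial forces (sectioning from the free end, tension +): N_CD = 19.6 kN, N_BC = 60.2 kN, N_AB = 16.3 kN.
A_AB = 763 mm².
A_CD = 236.4 mm².
δ_AB = 16300·812/(763·111000) = 0.1563 mm
δ_BC = 60200·565/(689·111000) = 0.4447 mm
δ_CD = 19600·850/(236.4·111000) = 0.635 mm
δ = Σδ_i = 1.236 mm.

1.24 mm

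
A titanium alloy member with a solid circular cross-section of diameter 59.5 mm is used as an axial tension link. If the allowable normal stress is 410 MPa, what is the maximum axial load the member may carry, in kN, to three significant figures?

A = 2781 mm².
P_max = σ_allow · A = 410 · 2781 = 1140000 N = 1140 kN.

1140 kN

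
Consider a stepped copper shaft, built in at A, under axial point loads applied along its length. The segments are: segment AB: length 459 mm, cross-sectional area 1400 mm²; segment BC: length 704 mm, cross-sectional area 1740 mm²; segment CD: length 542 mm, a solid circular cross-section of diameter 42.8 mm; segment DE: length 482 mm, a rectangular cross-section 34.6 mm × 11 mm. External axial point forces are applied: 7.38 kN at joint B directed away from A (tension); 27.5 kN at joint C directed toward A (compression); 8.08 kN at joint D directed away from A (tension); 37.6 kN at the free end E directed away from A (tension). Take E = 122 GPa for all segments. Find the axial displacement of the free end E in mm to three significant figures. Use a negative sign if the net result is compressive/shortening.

0.660 mm

Internal axial forces (sectioning from the free end, tension +): N_DE = 37.6 kN, N_CD = 45.68 kN, N_BC = 18.18 kN, N_AB = 25.56 kN.
A_CD = 1439 mm².
A_DE = 380.6 mm².
δ_AB = 25560·459/(1400·122000) = 0.06869 mm
δ_BC = 18180·704/(1740·122000) = 0.06029 mm
δ_CD = 45680·542/(1439·122000) = 0.1411 mm
δ_DE = 37600·482/(380.6·122000) = 0.3903 mm
δ = Σδ_i = 0.6603 mm.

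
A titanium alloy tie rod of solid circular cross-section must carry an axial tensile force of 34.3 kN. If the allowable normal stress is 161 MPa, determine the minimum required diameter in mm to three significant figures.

16.5 mm

Required area A ≥ P/σ_allow = 34300/161 = 213 mm².
For a solid circular section, d ≥ √(4A/π) = 16.47 mm.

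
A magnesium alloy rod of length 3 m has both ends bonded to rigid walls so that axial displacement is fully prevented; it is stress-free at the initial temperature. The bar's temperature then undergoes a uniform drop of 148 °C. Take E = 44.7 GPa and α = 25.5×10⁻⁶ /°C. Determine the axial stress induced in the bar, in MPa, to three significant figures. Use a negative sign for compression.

169 MPa

Free thermal expansion αLΔT = 25.5e-6 · 3000 · -148 = -11.32 mm.
The walls impose strain ε = −(-11.32)/3000 = 3.7740e-03; σ = Eε = 44700 · 3.7740e-03 = 168.7 MPa.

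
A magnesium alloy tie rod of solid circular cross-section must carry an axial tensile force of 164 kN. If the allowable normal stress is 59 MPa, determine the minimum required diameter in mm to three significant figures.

59.5 mm

Required area A ≥ P/σ_allow = 164000/59 = 2780 mm².
For a solid circular section, d ≥ √(4A/π) = 59.49 mm.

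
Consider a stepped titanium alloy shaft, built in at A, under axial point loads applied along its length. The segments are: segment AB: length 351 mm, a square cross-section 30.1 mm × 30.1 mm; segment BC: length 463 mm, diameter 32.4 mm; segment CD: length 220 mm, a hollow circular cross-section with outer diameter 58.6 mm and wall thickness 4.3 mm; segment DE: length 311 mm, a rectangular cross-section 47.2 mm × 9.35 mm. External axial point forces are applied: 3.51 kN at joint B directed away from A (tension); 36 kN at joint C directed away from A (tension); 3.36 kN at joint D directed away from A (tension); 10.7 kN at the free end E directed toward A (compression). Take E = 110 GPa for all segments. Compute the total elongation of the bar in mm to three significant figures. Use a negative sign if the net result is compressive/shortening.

Internal axial forces (sectioning from the free end, tension +): N_DE = -10.7 kN, N_CD = -7.34 kN, N_BC = 28.66 kN, N_AB = 32.17 kN.
A_AB = 906 mm².
A_BC = 824.5 mm².
A_CD = 733.5 mm².
A_DE = 441.3 mm².
δ_AB = 32170·351/(906·110000) = 0.1133 mm
δ_BC = 28660·463/(824.5·110000) = 0.1463 mm
δ_CD = -7340·220/(733.5·110000) = -0.02001 mm
δ_DE = -10700·311/(441.3·110000) = -0.06855 mm
δ = Σδ_i = 0.1711 mm.

0.171 mm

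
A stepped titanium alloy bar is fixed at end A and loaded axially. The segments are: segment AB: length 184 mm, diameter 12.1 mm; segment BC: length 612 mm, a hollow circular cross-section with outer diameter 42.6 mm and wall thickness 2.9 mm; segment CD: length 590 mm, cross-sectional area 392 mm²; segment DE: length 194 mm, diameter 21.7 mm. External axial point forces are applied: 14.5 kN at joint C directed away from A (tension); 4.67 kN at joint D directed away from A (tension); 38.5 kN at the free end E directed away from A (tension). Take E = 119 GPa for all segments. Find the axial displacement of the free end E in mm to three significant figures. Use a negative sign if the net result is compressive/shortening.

2.31 mm

Internal axial forces (sectioning from the free end, tension +): N_DE = 38.5 kN, N_CD = 43.17 kN, N_BC = 57.67 kN, N_AB = 57.67 kN.
A_AB = 115 mm².
A_BC = 361.7 mm².
A_DE = 369.8 mm².
δ_AB = 57670·184/(115·119000) = 0.7755 mm
δ_BC = 57670·612/(361.7·119000) = 0.82 mm
δ_CD = 43170·590/(392·119000) = 0.546 mm
δ_DE = 38500·194/(369.8·119000) = 0.1697 mm
δ = Σδ_i = 2.311 mm.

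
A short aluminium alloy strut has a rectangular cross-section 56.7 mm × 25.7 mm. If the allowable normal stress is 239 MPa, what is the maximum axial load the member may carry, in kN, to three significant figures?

348 kN

A = 1457 mm².
P_max = σ_allow · A = 239 · 1457 = 348300 N = 348.3 kN.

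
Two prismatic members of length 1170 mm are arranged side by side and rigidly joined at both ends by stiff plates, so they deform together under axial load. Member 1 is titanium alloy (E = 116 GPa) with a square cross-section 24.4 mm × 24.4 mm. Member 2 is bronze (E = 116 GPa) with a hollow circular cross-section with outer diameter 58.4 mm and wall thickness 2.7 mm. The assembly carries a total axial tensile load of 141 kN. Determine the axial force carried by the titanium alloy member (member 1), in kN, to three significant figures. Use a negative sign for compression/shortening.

78.6 kN

A_1 = 595.4 mm².
A_2 = 472.5 mm².
Equal strain + equilibrium ⇒ each member carries load in proportion to AE: A₁E₁ = 69060000 N, A₂E₂ = 54810000 N, ΣAE = 123900000 N.
F₁ = P·A₁E₁/ΣAE = 141000·69060000/123900000 = 78610 N.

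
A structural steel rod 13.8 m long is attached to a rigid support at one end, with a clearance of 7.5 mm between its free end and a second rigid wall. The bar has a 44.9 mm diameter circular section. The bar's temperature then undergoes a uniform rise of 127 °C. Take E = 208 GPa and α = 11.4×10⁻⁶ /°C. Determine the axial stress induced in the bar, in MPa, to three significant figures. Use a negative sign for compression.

Free thermal expansion αLΔT = 11.4e-6 · 13800 · 127 = 19.98 mm.
The walls engage after the gap closes; constrained expansion = 19.98 − 7.5 = 12.48 mm.
The walls impose strain ε = −(12.48)/13800 = -9.0432e-04; σ = Eε = 208000 · -9.0432e-04 = -188.1 MPa.

-188 MPa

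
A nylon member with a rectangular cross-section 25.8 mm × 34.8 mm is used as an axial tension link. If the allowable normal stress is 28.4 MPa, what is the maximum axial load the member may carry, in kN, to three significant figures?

25.5 kN

A = 897.8 mm².
P_max = σ_allow · A = 28.4 · 897.8 = 25500 N = 25.5 kN.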